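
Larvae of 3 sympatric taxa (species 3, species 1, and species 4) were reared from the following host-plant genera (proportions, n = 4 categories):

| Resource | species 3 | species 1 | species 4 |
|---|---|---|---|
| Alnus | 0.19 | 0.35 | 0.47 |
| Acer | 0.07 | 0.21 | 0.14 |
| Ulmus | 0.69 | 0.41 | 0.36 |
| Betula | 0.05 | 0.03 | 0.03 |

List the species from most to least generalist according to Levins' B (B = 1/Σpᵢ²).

species 1 > species 4 > species 3

Σp_3ᵢ² = 0.19² + 0.07² + 0.69² + 0.05² = 0.0361 + 0.0049 + 0.4761 + 0.0025 = 0.5196
B_3 = 1 / 0.5196 = 1.9246
Σp_1ᵢ² = 0.35² + 0.21² + 0.41² + 0.03² = 0.1225 + 0.0441 + 0.1681 + 0.0009 = 0.3356
B_1 = 1 / 0.3356 = 2.9797
Σp_4ᵢ² = 0.47² + 0.14² + 0.36² + 0.03² = 0.2209 + 0.0196 + 0.1296 + 0.0009 = 0.3710
B_4 = 1 / 0.3710 = 2.6954
Ranking by B (broadest → narrowest): species 1 (2.98) > species 4 (2.70) > species 3 (1.92)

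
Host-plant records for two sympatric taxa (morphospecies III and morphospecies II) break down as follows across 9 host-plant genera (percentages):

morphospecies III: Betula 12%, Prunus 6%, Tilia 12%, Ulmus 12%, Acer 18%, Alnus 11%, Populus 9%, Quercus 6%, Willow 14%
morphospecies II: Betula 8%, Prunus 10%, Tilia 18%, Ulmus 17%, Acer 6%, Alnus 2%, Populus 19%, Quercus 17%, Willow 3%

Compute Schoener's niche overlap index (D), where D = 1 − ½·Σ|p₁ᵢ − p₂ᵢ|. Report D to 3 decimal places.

0.640

Convert percentages to proportions (divide by 100).
Σ|p₁ᵢ − p₂ᵢ| = 0.04 + 0.04 + 0.06 + 0.05 + 0.12 + 0.09 + 0.10 + 0.11 + 0.11 = 0.72
D = 1 − ½ × 0.72 = 1 − 0.360 = 0.64000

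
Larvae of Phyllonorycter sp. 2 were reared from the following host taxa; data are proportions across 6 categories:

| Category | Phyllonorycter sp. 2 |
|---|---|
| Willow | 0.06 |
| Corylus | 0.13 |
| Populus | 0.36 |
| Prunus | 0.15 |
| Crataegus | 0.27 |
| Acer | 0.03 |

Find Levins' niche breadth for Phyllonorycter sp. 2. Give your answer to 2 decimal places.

Σpᵢ² = 0.06² + 0.13² + 0.36² + 0.15² + 0.27² + 0.03² = 0.0036 + 0.0169 + 0.1296 + 0.0225 + 0.0729 + 0.0009 = 0.2464
B = 1 / 0.2464 = 4.0584

4.06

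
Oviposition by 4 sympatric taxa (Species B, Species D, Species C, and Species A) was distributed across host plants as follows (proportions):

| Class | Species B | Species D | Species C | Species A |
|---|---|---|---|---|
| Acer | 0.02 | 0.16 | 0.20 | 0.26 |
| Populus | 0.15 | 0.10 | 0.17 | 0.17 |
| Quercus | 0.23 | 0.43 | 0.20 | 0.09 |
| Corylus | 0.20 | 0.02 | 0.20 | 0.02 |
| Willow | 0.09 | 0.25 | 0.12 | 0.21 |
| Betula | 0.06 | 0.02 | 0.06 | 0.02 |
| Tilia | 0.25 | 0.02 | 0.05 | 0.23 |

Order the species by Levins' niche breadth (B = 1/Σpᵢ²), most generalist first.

Σp_Bᵢ² = 0.02² + 0.15² + 0.23² + 0.20² + 0.09² + 0.06² + 0.25² = 0.0004 + 0.0225 + 0.0529 + 0.0400 + 0.0081 + 0.0036 + 0.0625 = 0.1900
B_B = 1 / 0.1900 = 5.2632
Σp_Dᵢ² = 0.16² + 0.10² + 0.43² + 0.02² + 0.25² + 0.02² + 0.02² = 0.0256 + 0.0100 + 0.1849 + 0.0004 + 0.0625 + 0.0004 + 0.0004 = 0.2842
B_D = 1 / 0.2842 = 3.5186
Σp_Cᵢ² = 0.20² + 0.17² + 0.20² + 0.20² + 0.12² + 0.06² + 0.05² = 0.0400 + 0.0289 + 0.0400 + 0.0400 + 0.0144 + 0.0036 + 0.0025 = 0.1694
B_C = 1 / 0.1694 = 5.9032
Σp_Aᵢ² = 0.26² + 0.17² + 0.09² + 0.02² + 0.21² + 0.02² + 0.23² = 0.0676 + 0.0289 + 0.0081 + 0.0004 + 0.0441 + 0.0004 + 0.0529 = 0.2024
B_A = 1 / 0.2024 = 4.9407
Ranking by B (broadest → narrowest): Species C (5.90) > Species B (5.26) > Species A (4.94) > Species D (3.52)

Species C > Species B > Species A > Species D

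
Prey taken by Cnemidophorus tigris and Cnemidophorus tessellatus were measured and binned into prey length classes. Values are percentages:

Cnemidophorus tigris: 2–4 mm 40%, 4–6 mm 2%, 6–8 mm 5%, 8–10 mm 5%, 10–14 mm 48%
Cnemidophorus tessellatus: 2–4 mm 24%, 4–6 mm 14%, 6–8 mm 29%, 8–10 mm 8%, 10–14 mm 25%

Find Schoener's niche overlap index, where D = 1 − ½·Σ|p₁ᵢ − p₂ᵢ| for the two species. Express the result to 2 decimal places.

Convert percentages to proportions (divide by 100).
Σ|p₁ᵢ − p₂ᵢ| = 0.16 + 0.12 + 0.24 + 0.03 + 0.23 = 0.78
D = 1 − ½ × 0.78 = 1 − 0.390 = 0.6100

0.61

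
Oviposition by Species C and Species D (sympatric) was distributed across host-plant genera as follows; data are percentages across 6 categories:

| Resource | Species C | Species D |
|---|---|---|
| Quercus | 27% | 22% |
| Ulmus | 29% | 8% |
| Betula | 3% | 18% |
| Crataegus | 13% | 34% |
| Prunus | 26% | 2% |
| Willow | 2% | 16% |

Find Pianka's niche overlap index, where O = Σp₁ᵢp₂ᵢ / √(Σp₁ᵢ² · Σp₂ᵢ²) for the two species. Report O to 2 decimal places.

Convert percentages to proportions (divide by 100).
Σ p₁ᵢp₂ᵢ = 0.0594 + 0.0232 + 0.0054 + 0.0442 + 0.0052 + 0.0032 = 0.1406
Σp_1ᵢ² = 0.27² + 0.29² + 0.03² + 0.13² + 0.26² + 0.02² = 0.0729 + 0.0841 + 0.0009 + 0.0169 + 0.0676 + 0.0004 = 0.2428
Σp_2ᵢ² = 0.22² + 0.08² + 0.18² + 0.34² + 0.02² + 0.16² = 0.0484 + 0.0064 + 0.0324 + 0.1156 + 0.0004 + 0.0256 = 0.2288
O = 0.1406 / √(0.2428 × 0.2288) = 0.1406 / 0.23570 = 0.5965

0.60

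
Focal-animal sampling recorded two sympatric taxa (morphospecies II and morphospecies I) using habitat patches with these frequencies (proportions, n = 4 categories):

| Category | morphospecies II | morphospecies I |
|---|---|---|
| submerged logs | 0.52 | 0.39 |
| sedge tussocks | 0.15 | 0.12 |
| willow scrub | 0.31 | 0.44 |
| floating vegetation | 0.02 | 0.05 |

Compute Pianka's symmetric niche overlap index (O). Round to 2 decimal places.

0.95

Σ p₁ᵢp₂ᵢ = 0.2028 + 0.0180 + 0.1364 + 0.0010 = 0.3582
Σp_1ᵢ² = 0.52² + 0.15² + 0.31² + 0.02² = 0.2704 + 0.0225 + 0.0961 + 0.0004 = 0.3894
Σp_2ᵢ² = 0.39² + 0.12² + 0.44² + 0.05² = 0.1521 + 0.0144 + 0.1936 + 0.0025 = 0.3626
O = 0.3582 / √(0.3894 × 0.3626) = 0.3582 / 0.37576 = 0.9533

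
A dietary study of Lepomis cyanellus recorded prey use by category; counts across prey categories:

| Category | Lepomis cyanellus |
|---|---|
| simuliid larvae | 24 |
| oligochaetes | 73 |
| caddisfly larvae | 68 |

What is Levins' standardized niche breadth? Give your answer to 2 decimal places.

Proportions for Lepomis cyanellus (n=165): 24/165=0.1455, 73/165=0.4424, 68/165=0.4121
Σpᵢ² = 0.1455² + 0.4424² + 0.4121² = 0.021170 + 0.195718 + 0.169826 = 0.386714
B = 1 / 0.386714 = 2.5859
Bₛ = (B − 1)/(n − 1) = (2.5859 − 1)/(3 − 1) = 1.5859/2 = 0.7930

0.79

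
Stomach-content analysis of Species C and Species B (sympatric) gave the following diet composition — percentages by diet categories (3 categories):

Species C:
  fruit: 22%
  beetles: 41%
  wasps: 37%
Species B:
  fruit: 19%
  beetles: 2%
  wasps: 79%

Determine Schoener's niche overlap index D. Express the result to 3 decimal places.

0.580

Convert percentages to proportions (divide by 100).
Σ|p₁ᵢ − p₂ᵢ| = 0.03 + 0.39 + 0.42 = 0.84
D = 1 − ½ × 0.84 = 1 − 0.420 = 0.58000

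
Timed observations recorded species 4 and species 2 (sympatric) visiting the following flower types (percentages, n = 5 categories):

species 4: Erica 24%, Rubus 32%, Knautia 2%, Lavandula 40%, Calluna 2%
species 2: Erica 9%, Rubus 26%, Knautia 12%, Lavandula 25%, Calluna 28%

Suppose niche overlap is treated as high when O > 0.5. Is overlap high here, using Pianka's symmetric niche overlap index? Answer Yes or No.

Convert percentages to proportions (divide by 100).
Σ p₁ᵢp₂ᵢ = 0.0216 + 0.0832 + 0.0024 + 0.1000 + 0.0056 = 0.2128
Σp_1ᵢ² = 0.24² + 0.32² + 0.02² + 0.40² + 0.02² = 0.0576 + 0.1024 + 0.0004 + 0.1600 + 0.0004 = 0.3208
Σp_2ᵢ² = 0.09² + 0.26² + 0.12² + 0.25² + 0.28² = 0.0081 + 0.0676 + 0.0144 + 0.0625 + 0.0784 = 0.2310
O = 0.2128 / √(0.3208 × 0.2310) = 0.2128 / 0.27222 = 0.7817
O = 0.7817 > 0.5 → Yes.

Yes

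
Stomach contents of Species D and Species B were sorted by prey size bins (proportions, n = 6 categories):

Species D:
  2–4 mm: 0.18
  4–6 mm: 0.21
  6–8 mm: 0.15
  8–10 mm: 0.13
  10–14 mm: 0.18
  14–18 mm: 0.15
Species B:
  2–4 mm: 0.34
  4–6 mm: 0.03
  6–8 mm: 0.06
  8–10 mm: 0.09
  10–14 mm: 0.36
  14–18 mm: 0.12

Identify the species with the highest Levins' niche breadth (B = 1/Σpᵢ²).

Species D

Σp_Dᵢ² = 0.18² + 0.21² + 0.15² + 0.13² + 0.18² + 0.15² = 0.0324 + 0.0441 + 0.0225 + 0.0169 + 0.0324 + 0.0225 = 0.1708
B_D = 1 / 0.1708 = 5.8548
Σp_Bᵢ² = 0.34² + 0.03² + 0.06² + 0.09² + 0.36² + 0.12² = 0.1156 + 0.0009 + 0.0036 + 0.0081 + 0.1296 + 0.0144 = 0.2722
B_B = 1 / 0.2722 = 3.6738
Highest B → broadest niche (most generalist): Species D (B = 5.85).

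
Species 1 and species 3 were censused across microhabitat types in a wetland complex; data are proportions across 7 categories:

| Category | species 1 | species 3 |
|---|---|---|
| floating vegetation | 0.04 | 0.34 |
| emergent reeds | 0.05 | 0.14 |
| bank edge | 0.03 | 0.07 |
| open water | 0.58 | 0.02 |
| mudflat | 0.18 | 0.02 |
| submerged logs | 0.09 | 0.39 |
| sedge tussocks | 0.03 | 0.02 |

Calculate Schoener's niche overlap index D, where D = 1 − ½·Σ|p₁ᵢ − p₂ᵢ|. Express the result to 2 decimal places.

0.27

Σ|p₁ᵢ − p₂ᵢ| = 0.30 + 0.09 + 0.04 + 0.56 + 0.16 + 0.30 + 0.01 = 1.46
D = 1 − ½ × 1.46 = 1 − 0.730 = 0.2700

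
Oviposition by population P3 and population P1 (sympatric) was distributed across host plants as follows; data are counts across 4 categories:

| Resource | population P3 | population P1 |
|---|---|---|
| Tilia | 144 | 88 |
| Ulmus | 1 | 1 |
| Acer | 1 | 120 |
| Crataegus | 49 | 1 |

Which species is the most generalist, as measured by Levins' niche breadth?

Proportions for population P3 (n=195): 144/195=0.7385, 1/195=0.0051, 1/195=0.0051, 49/195=0.2513
Proportions for population P1 (n=210): 88/210=0.4190, 1/210=0.0048, 120/210=0.5714, 1/210=0.0048
Σp_P3ᵢ² = 0.7385² + 0.0051² + 0.0051² + 0.2513² = 0.545382 + 0.000026 + 0.000026 + 0.063152 = 0.608586
B_P3 = 1 / 0.608586 = 1.6432
Σp_P1ᵢ² = 0.4190² + 0.0048² + 0.5714² + 0.0048² = 0.175561 + 0.000023 + 0.326498 + 0.000023 = 0.502105
B_P1 = 1 / 0.502105 = 1.9916
Highest B → broadest niche (most generalist): population P1 (B = 1.99).

population P1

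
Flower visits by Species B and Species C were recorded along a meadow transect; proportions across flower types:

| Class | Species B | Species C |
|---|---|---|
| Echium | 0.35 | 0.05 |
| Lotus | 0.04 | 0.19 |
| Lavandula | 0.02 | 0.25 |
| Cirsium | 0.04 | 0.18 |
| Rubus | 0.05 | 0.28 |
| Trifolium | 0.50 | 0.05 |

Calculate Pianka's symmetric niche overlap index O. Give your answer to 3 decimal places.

Σ p₁ᵢp₂ᵢ = 0.0175 + 0.0076 + 0.0050 + 0.0072 + 0.0140 + 0.0250 = 0.0763
Σp_1ᵢ² = 0.35² + 0.04² + 0.02² + 0.04² + 0.05² + 0.50² = 0.1225 + 0.0016 + 0.0004 + 0.0016 + 0.0025 + 0.2500 = 0.3786
Σp_2ᵢ² = 0.05² + 0.19² + 0.25² + 0.18² + 0.28² + 0.05² = 0.0025 + 0.0361 + 0.0625 + 0.0324 + 0.0784 + 0.0025 = 0.2144
O = 0.0763 / √(0.3786 × 0.2144) = 0.0763 / 0.284907 = 0.26781

0.268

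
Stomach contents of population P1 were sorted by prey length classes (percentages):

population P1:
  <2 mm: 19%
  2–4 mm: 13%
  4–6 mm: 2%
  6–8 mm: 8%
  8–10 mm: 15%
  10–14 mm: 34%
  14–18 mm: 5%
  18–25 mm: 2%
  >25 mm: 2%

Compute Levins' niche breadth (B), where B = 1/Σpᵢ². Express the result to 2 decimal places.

4.97

Convert percentages to proportions (divide by 100).
Σpᵢ² = 0.19² + 0.13² + 0.02² + 0.08² + 0.15² + 0.34² + 0.05² + 0.02² + 0.02² = 0.0361 + 0.0169 + 0.0004 + 0.0064 + 0.0225 + 0.1156 + 0.0025 + 0.0004 + 0.0004 = 0.2012
B = 1 / 0.2012 = 4.9702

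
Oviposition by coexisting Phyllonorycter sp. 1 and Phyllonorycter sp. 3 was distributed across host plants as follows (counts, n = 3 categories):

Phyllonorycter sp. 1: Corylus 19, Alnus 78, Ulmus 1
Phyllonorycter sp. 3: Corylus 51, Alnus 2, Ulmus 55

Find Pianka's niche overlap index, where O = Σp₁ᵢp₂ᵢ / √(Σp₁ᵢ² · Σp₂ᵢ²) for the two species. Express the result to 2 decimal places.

0.20

Proportions for Phyllonorycter sp. 1 (n=98): 19/98=0.1939, 78/98=0.7959, 1/98=0.0102
Proportions for Phyllonorycter sp. 3 (n=108): 51/108=0.4722, 2/108=0.0185, 55/108=0.5093
Σ p₁ᵢp₂ᵢ = 0.091560 + 0.014724 + 0.005195 = 0.111479
Σp_1ᵢ² = 0.1939² + 0.7959² + 0.0102² = 0.037597 + 0.633457 + 0.000104 = 0.671158
Σp_2ᵢ² = 0.4722² + 0.0185² + 0.5093² = 0.222973 + 0.000342 + 0.259386 = 0.482701
O = 0.111479 / √(0.671158 × 0.482701) = 0.111479 / 0.5691824 = 0.1959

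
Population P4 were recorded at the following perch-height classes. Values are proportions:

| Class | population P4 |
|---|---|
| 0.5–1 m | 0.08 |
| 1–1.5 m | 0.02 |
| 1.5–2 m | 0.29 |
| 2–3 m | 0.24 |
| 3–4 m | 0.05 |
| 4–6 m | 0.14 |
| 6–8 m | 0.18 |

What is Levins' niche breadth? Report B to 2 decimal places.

Σpᵢ² = 0.08² + 0.02² + 0.29² + 0.24² + 0.05² + 0.14² + 0.18² = 0.0064 + 0.0004 + 0.0841 + 0.0576 + 0.0025 + 0.0196 + 0.0324 = 0.2030
B = 1 / 0.2030 = 4.9261

4.93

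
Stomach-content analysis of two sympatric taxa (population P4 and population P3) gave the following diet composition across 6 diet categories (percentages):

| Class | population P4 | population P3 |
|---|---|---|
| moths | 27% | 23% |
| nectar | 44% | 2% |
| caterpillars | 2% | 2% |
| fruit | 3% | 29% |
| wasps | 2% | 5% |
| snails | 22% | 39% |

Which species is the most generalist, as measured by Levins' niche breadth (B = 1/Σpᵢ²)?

Convert percentages to proportions (divide by 100).
Σp_P4ᵢ² = 0.27² + 0.44² + 0.02² + 0.03² + 0.02² + 0.22² = 0.0729 + 0.1936 + 0.0004 + 0.0009 + 0.0004 + 0.0484 = 0.3166
B_P4 = 1 / 0.3166 = 3.1586
Σp_P3ᵢ² = 0.23² + 0.02² + 0.02² + 0.29² + 0.05² + 0.39² = 0.0529 + 0.0004 + 0.0004 + 0.0841 + 0.0025 + 0.1521 = 0.2924
B_P3 = 1 / 0.2924 = 3.4200
Highest B → broadest niche (most generalist): population P3 (B = 3.42).

population P3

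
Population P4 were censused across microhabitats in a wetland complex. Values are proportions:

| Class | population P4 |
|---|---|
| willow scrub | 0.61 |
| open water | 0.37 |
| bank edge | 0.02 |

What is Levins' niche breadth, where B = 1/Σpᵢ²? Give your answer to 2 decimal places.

Σpᵢ² = 0.61² + 0.37² + 0.02² = 0.3721 + 0.1369 + 0.0004 = 0.5094
B = 1 / 0.5094 = 1.9631

1.96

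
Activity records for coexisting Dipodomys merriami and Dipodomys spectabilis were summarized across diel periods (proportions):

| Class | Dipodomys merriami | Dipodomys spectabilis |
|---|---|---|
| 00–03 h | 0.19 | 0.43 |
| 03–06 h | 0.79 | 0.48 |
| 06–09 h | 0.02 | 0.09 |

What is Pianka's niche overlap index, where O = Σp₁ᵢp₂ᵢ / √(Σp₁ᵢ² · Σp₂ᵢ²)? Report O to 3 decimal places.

Σ p₁ᵢp₂ᵢ = 0.0817 + 0.3792 + 0.0018 = 0.4627
Σp_1ᵢ² = 0.19² + 0.79² + 0.02² = 0.0361 + 0.6241 + 0.0004 = 0.6606
Σp_2ᵢ² = 0.43² + 0.48² + 0.09² = 0.1849 + 0.2304 + 0.0081 = 0.4234
O = 0.4627 / √(0.6606 × 0.4234) = 0.4627 / 0.528865 = 0.87489

0.875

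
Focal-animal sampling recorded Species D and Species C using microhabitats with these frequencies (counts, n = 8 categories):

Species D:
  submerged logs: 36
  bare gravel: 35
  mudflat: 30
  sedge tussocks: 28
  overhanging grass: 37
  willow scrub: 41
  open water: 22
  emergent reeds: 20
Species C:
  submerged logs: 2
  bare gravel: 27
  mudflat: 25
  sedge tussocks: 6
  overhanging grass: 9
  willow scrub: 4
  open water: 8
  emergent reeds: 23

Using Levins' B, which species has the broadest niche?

Species D

Proportions for Species D (n=249): 36/249=0.1446, 35/249=0.1406, 30/249=0.1205, 28/249=0.1124, 37/249=0.1486, 41/249=0.1647, 22/249=0.0884, 20/249=0.0803
Proportions for Species C (n=104): 2/104=0.0192, 27/104=0.2596, 25/104=0.2404, 6/104=0.0577, 9/104=0.0865, 4/104=0.0385, 8/104=0.0769, 23/104=0.2212
Σp_Dᵢ² = 0.1446² + 0.1406² + 0.1205² + 0.1124² + 0.1486² + 0.1647² + 0.0884² + 0.0803² = 0.020909 + 0.019768 + 0.014520 + 0.012634 + 0.022082 + 0.027126 + 0.007815 + 0.006448 = 0.131302
B_D = 1 / 0.131302 = 7.6160
Σp_Cᵢ² = 0.0192² + 0.2596² + 0.2404² + 0.0577² + 0.0865² + 0.0385² + 0.0769² + 0.2212² = 0.000369 + 0.067392 + 0.057792 + 0.003329 + 0.007482 + 0.001482 + 0.005914 + 0.048929 = 0.192689
B_C = 1 / 0.192689 = 5.1897
Highest B → broadest niche (most generalist): Species D (B = 7.62).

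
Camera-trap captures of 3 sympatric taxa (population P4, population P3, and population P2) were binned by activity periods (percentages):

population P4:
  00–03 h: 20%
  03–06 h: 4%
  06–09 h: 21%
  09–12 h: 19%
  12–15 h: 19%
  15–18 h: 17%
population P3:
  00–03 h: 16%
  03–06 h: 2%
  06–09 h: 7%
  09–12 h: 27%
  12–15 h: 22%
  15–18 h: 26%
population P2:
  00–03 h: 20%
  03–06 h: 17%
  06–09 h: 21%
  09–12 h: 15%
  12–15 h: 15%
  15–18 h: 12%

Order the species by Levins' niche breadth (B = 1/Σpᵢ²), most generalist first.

population P2 > population P4 > population P3

Convert percentages to proportions (divide by 100).
Σp_P4ᵢ² = 0.20² + 0.04² + 0.21² + 0.19² + 0.19² + 0.17² = 0.0400 + 0.0016 + 0.0441 + 0.0361 + 0.0361 + 0.0289 = 0.1868
B_P4 = 1 / 0.1868 = 5.3533
Σp_P3ᵢ² = 0.16² + 0.02² + 0.07² + 0.27² + 0.22² + 0.26² = 0.0256 + 0.0004 + 0.0049 + 0.0729 + 0.0484 + 0.0676 = 0.2198
B_P3 = 1 / 0.2198 = 4.5496
Σp_P2ᵢ² = 0.20² + 0.17² + 0.21² + 0.15² + 0.15² + 0.12² = 0.0400 + 0.0289 + 0.0441 + 0.0225 + 0.0225 + 0.0144 = 0.1724
B_P2 = 1 / 0.1724 = 5.8005
Ranking by B (broadest → narrowest): population P2 (5.80) > population P4 (5.35) > population P3 (4.55)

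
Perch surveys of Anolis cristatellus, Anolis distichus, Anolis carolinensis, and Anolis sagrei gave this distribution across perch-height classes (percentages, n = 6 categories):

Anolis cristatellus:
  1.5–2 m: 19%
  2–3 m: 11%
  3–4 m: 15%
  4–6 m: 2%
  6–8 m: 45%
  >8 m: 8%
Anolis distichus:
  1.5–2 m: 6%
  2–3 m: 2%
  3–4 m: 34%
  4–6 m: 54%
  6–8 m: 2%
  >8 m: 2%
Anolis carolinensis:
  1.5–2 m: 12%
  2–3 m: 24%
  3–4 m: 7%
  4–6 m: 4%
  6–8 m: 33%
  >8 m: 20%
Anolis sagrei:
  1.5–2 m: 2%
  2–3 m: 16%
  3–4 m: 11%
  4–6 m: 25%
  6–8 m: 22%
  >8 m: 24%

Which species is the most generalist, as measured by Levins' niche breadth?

Anolis sagrei

Convert percentages to proportions (divide by 100).
Σp_crisᵢ² = 0.19² + 0.11² + 0.15² + 0.02² + 0.45² + 0.08² = 0.0361 + 0.0121 + 0.0225 + 0.0004 + 0.2025 + 0.0064 = 0.2800
B_cris = 1 / 0.2800 = 3.5714
Σp_distᵢ² = 0.06² + 0.02² + 0.34² + 0.54² + 0.02² + 0.02² = 0.0036 + 0.0004 + 0.1156 + 0.2916 + 0.0004 + 0.0004 = 0.4120
B_dist = 1 / 0.4120 = 2.4272
Σp_caroᵢ² = 0.12² + 0.24² + 0.07² + 0.04² + 0.33² + 0.20² = 0.0144 + 0.0576 + 0.0049 + 0.0016 + 0.1089 + 0.0400 = 0.2274
B_caro = 1 / 0.2274 = 4.3975
Σp_sagrᵢ² = 0.02² + 0.16² + 0.11² + 0.25² + 0.22² + 0.24² = 0.0004 + 0.0256 + 0.0121 + 0.0625 + 0.0484 + 0.0576 = 0.2066
B_sagr = 1 / 0.2066 = 4.8403
Highest B → broadest niche (most generalist): Anolis sagrei (B = 4.84).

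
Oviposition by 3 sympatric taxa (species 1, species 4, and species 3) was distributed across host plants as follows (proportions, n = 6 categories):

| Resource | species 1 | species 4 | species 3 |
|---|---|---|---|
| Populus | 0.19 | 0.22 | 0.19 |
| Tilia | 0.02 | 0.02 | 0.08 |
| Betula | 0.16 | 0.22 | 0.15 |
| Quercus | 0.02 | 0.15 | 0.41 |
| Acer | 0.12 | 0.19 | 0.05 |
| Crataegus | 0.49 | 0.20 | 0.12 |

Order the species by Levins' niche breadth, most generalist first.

species 4 > species 3 > species 1

Σp_1ᵢ² = 0.19² + 0.02² + 0.16² + 0.02² + 0.12² + 0.49² = 0.0361 + 0.0004 + 0.0256 + 0.0004 + 0.0144 + 0.2401 = 0.3170
B_1 = 1 / 0.3170 = 3.1546
Σp_4ᵢ² = 0.22² + 0.02² + 0.22² + 0.15² + 0.19² + 0.20² = 0.0484 + 0.0004 + 0.0484 + 0.0225 + 0.0361 + 0.0400 = 0.1958
B_4 = 1 / 0.1958 = 5.1073
Σp_3ᵢ² = 0.19² + 0.08² + 0.15² + 0.41² + 0.05² + 0.12² = 0.0361 + 0.0064 + 0.0225 + 0.1681 + 0.0025 + 0.0144 = 0.2500
B_3 = 1 / 0.2500 = 4.0000
Ranking by B (broadest → narrowest): species 4 (5.11) > species 3 (4.00) > species 1 (3.15)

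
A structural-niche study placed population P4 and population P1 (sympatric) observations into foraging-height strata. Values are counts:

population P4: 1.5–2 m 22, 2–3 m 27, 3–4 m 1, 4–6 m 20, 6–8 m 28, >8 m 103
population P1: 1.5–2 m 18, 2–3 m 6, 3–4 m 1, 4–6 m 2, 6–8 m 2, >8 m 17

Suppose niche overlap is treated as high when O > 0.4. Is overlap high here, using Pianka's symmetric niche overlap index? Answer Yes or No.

Yes

Proportions for population P4 (n=201): 22/201=0.1095, 27/201=0.1343, 1/201=0.0050, 20/201=0.0995, 28/201=0.1393, 103/201=0.5124
Proportions for population P1 (n=46): 18/46=0.3913, 6/46=0.1304, 1/46=0.0217, 2/46=0.0435, 2/46=0.0435, 17/46=0.3696
Σ p₁ᵢp₂ᵢ = 0.042847 + 0.017513 + 0.000109 + 0.004328 + 0.006060 + 0.189383 = 0.260240
Σp_1ᵢ² = 0.1095² + 0.1343² + 0.0050² + 0.0995² + 0.1393² + 0.5124² = 0.011990 + 0.018036 + 0.000025 + 0.009900 + 0.019404 + 0.262554 = 0.321909
Σp_2ᵢ² = 0.3913² + 0.1304² + 0.0217² + 0.0435² + 0.0435² + 0.3696² = 0.153116 + 0.017004 + 0.000471 + 0.001892 + 0.001892 + 0.136604 = 0.310979
O = 0.260240 / √(0.321909 × 0.310979) = 0.260240 / 0.3163968 = 0.8225
O = 0.8225 > 0.4 → Yes.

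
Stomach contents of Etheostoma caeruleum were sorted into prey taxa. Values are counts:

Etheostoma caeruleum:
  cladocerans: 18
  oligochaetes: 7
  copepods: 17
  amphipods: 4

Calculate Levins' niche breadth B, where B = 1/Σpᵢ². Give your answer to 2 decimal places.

Proportions for Etheostoma caeruleum (n=46): 18/46=0.3913, 7/46=0.1522, 17/46=0.3696, 4/46=0.0870
Σpᵢ² = 0.3913² + 0.1522² + 0.3696² + 0.0870² = 0.153116 + 0.023165 + 0.136604 + 0.007569 = 0.320454
B = 1 / 0.320454 = 3.1206

3.12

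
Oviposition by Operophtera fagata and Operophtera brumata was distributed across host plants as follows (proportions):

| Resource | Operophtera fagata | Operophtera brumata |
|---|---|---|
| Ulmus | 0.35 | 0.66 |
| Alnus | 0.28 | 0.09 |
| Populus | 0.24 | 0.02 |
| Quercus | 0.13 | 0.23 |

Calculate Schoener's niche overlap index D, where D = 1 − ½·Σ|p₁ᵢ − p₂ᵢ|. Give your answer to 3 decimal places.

Σ|p₁ᵢ − p₂ᵢ| = 0.31 + 0.19 + 0.22 + 0.10 = 0.82
D = 1 − ½ × 0.82 = 1 − 0.410 = 0.59000

0.590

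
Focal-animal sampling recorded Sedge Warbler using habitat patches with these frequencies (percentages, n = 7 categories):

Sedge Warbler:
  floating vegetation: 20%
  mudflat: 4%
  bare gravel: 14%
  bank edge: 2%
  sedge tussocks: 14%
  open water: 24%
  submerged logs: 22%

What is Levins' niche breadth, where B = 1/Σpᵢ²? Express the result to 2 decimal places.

Convert percentages to proportions (divide by 100).
Σpᵢ² = 0.20² + 0.04² + 0.14² + 0.02² + 0.14² + 0.24² + 0.22² = 0.0400 + 0.0016 + 0.0196 + 0.0004 + 0.0196 + 0.0576 + 0.0484 = 0.1872
B = 1 / 0.1872 = 5.3419

5.34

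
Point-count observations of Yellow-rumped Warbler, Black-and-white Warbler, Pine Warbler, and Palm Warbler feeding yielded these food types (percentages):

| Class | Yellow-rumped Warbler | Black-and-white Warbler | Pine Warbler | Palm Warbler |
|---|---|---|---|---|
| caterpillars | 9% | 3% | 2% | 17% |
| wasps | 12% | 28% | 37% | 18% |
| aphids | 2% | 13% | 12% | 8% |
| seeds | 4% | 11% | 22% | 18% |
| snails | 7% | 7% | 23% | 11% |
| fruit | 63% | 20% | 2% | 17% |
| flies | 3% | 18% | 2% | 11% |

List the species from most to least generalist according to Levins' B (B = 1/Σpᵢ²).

Convert percentages to proportions (divide by 100).
Σp_Yellᵢ² = 0.09² + 0.12² + 0.02² + 0.04² + 0.07² + 0.63² + 0.03² = 0.0081 + 0.0144 + 0.0004 + 0.0016 + 0.0049 + 0.3969 + 0.0009 = 0.4272
B_Yell = 1 / 0.4272 = 2.3408
Σp_Blacᵢ² = 0.03² + 0.28² + 0.13² + 0.11² + 0.07² + 0.20² + 0.18² = 0.0009 + 0.0784 + 0.0169 + 0.0121 + 0.0049 + 0.0400 + 0.0324 = 0.1856
B_Blac = 1 / 0.1856 = 5.3879
Σp_Pineᵢ² = 0.02² + 0.37² + 0.12² + 0.22² + 0.23² + 0.02² + 0.02² = 0.0004 + 0.1369 + 0.0144 + 0.0484 + 0.0529 + 0.0004 + 0.0004 = 0.2538
B_Pine = 1 / 0.2538 = 3.9401
Σp_Palmᵢ² = 0.17² + 0.18² + 0.08² + 0.18² + 0.11² + 0.17² + 0.11² = 0.0289 + 0.0324 + 0.0064 + 0.0324 + 0.0121 + 0.0289 + 0.0121 = 0.1532
B_Palm = 1 / 0.1532 = 6.5274
Ranking by B (broadest → narrowest): Palm Warbler (6.53) > Black-and-white Warbler (5.39) > Pine Warbler (3.94) > Yellow-rumped Warbler (2.34)

Palm Warbler > Black-and-white Warbler > Pine Warbler > Yellow-rumped Warbler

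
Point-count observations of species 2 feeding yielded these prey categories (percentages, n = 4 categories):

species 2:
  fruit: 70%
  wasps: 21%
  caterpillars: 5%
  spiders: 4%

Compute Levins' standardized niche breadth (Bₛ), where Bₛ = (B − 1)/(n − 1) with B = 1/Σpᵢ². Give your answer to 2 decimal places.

Convert percentages to proportions (divide by 100).
Σpᵢ² = 0.70² + 0.21² + 0.05² + 0.04² = 0.4900 + 0.0441 + 0.0025 + 0.0016 = 0.5382
B = 1 / 0.5382 = 1.8580
Bₛ = (B − 1)/(n − 1) = (1.8580 − 1)/(4 − 1) = 0.8580/3 = 0.2860

0.29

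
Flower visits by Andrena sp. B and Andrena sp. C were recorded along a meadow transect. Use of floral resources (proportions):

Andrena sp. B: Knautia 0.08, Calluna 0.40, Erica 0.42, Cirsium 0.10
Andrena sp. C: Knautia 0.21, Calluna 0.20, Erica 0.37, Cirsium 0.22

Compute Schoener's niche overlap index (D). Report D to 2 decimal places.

Σ|p₁ᵢ − p₂ᵢ| = 0.13 + 0.20 + 0.05 + 0.12 = 0.50
D = 1 − ½ × 0.50 = 1 − 0.250 = 0.7500

0.75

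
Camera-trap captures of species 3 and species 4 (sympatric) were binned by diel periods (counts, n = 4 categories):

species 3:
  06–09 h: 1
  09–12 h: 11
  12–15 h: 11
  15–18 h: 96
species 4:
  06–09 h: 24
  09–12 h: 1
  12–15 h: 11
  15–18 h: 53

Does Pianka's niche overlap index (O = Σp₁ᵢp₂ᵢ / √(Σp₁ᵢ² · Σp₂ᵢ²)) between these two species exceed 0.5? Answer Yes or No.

Proportions for species 3 (n=119): 1/119=0.0084, 11/119=0.0924, 11/119=0.0924, 96/119=0.8067
Proportions for species 4 (n=89): 24/89=0.2697, 1/89=0.0112, 11/89=0.1236, 53/89=0.5955
Σ p₁ᵢp₂ᵢ = 0.002265 + 0.001035 + 0.011421 + 0.480390 = 0.495111
Σp_1ᵢ² = 0.0084² + 0.0924² + 0.0924² + 0.8067² = 0.000071 + 0.008538 + 0.008538 + 0.650765 = 0.667912
Σp_2ᵢ² = 0.2697² + 0.0112² + 0.1236² + 0.5955² = 0.072738 + 0.000125 + 0.015277 + 0.354620 = 0.442760
O = 0.495111 / √(0.667912 × 0.442760) = 0.495111 / 0.5438058 = 0.9105
O = 0.9105 > 0.5 → Yes.

Yes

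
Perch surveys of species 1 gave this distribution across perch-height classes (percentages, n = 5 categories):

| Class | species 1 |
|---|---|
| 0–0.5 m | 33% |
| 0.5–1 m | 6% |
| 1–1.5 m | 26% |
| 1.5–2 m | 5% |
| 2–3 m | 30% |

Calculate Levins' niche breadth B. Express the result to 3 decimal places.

3.668

Convert percentages to proportions (divide by 100).
Σpᵢ² = 0.33² + 0.06² + 0.26² + 0.05² + 0.30² = 0.1089 + 0.0036 + 0.0676 + 0.0025 + 0.0900 = 0.2726
B = 1 / 0.2726 = 3.66838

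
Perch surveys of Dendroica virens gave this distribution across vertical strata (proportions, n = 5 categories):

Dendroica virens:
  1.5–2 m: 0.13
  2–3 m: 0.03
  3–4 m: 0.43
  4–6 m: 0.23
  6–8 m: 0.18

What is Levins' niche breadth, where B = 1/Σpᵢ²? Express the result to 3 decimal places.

Σpᵢ² = 0.13² + 0.03² + 0.43² + 0.23² + 0.18² = 0.0169 + 0.0009 + 0.1849 + 0.0529 + 0.0324 = 0.2880
B = 1 / 0.2880 = 3.47222

3.472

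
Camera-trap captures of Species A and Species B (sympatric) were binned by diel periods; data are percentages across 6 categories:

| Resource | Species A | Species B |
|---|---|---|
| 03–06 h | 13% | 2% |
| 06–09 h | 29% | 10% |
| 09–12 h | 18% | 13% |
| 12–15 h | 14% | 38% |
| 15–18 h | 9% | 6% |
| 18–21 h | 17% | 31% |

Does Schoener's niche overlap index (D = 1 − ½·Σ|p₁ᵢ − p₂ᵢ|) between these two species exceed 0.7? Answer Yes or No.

No

Convert percentages to proportions (divide by 100).
Σ|p₁ᵢ − p₂ᵢ| = 0.11 + 0.19 + 0.05 + 0.24 + 0.03 + 0.14 = 0.76
D = 1 − ½ × 0.76 = 1 − 0.380 = 0.6200
D = 0.6200 < 0.7 → No.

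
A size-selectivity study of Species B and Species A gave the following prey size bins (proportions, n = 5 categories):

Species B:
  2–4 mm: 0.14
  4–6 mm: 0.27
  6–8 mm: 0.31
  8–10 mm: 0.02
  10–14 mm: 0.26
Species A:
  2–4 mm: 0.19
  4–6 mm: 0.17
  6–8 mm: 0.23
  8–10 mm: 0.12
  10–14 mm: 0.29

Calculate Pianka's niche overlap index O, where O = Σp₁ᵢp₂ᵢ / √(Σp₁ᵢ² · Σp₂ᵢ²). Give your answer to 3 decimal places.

0.940

Σ p₁ᵢp₂ᵢ = 0.0266 + 0.0459 + 0.0713 + 0.0024 + 0.0754 = 0.2216
Σp_1ᵢ² = 0.14² + 0.27² + 0.31² + 0.02² + 0.26² = 0.0196 + 0.0729 + 0.0961 + 0.0004 + 0.0676 = 0.2566
Σp_2ᵢ² = 0.19² + 0.17² + 0.23² + 0.12² + 0.29² = 0.0361 + 0.0289 + 0.0529 + 0.0144 + 0.0841 = 0.2164
O = 0.2216 / √(0.2566 × 0.2164) = 0.2216 / 0.235644 = 0.94040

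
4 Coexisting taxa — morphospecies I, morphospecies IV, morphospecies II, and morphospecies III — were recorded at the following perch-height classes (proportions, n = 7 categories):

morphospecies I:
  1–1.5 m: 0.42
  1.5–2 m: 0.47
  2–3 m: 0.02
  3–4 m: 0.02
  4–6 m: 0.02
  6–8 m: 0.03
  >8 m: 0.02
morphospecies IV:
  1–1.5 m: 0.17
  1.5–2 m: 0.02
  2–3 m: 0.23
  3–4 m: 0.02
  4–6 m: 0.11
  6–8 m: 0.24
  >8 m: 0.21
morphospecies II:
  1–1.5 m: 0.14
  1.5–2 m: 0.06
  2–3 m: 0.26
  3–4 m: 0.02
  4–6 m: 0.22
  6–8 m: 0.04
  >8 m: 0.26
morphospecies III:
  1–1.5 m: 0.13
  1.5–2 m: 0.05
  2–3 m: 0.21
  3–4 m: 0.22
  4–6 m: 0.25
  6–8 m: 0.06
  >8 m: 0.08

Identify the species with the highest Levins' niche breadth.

morphospecies III

Σp_Iᵢ² = 0.42² + 0.47² + 0.02² + 0.02² + 0.02² + 0.03² + 0.02² = 0.1764 + 0.2209 + 0.0004 + 0.0004 + 0.0004 + 0.0009 + 0.0004 = 0.3998
B_I = 1 / 0.3998 = 2.5013
Σp_IVᵢ² = 0.17² + 0.02² + 0.23² + 0.02² + 0.11² + 0.24² + 0.21² = 0.0289 + 0.0004 + 0.0529 + 0.0004 + 0.0121 + 0.0576 + 0.0441 = 0.1964
B_IV = 1 / 0.1964 = 5.0916
Σp_IIᵢ² = 0.14² + 0.06² + 0.26² + 0.02² + 0.22² + 0.04² + 0.26² = 0.0196 + 0.0036 + 0.0676 + 0.0004 + 0.0484 + 0.0016 + 0.0676 = 0.2088
B_II = 1 / 0.2088 = 4.7893
Σp_IIIᵢ² = 0.13² + 0.05² + 0.21² + 0.22² + 0.25² + 0.06² + 0.08² = 0.0169 + 0.0025 + 0.0441 + 0.0484 + 0.0625 + 0.0036 + 0.0064 = 0.1844
B_III = 1 / 0.1844 = 5.4230
Highest B → broadest niche (most generalist): morphospecies III (B = 5.42).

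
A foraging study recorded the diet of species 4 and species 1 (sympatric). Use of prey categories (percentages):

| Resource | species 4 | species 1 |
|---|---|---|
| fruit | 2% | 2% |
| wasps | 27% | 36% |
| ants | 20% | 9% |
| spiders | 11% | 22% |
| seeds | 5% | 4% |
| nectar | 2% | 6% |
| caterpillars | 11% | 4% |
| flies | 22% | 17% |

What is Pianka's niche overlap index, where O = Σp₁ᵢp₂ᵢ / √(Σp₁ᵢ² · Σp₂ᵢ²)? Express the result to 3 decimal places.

Convert percentages to proportions (divide by 100).
Σ p₁ᵢp₂ᵢ = 0.0004 + 0.0972 + 0.0180 + 0.0242 + 0.0020 + 0.0012 + 0.0044 + 0.0374 = 0.1848
Σp_1ᵢ² = 0.02² + 0.27² + 0.20² + 0.11² + 0.05² + 0.02² + 0.11² + 0.22² = 0.0004 + 0.0729 + 0.0400 + 0.0121 + 0.0025 + 0.0004 + 0.0121 + 0.0484 = 0.1888
Σp_2ᵢ² = 0.02² + 0.36² + 0.09² + 0.22² + 0.04² + 0.06² + 0.04² + 0.17² = 0.0004 + 0.1296 + 0.0081 + 0.0484 + 0.0016 + 0.0036 + 0.0016 + 0.0289 = 0.2222
O = 0.1848 / √(0.1888 × 0.2222) = 0.1848 / 0.204820 = 0.90226

0.902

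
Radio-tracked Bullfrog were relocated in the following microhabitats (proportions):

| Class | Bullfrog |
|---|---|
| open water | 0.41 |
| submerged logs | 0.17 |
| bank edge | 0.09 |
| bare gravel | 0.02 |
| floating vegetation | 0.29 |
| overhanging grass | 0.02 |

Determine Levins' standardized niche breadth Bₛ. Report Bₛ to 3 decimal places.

Σpᵢ² = 0.41² + 0.17² + 0.09² + 0.02² + 0.29² + 0.02² = 0.1681 + 0.0289 + 0.0081 + 0.0004 + 0.0841 + 0.0004 = 0.2900
B = 1 / 0.2900 = 3.44828
Bₛ = (B − 1)/(n − 1) = (3.44828 − 1)/(6 − 1) = 2.44828/5 = 0.48966

0.490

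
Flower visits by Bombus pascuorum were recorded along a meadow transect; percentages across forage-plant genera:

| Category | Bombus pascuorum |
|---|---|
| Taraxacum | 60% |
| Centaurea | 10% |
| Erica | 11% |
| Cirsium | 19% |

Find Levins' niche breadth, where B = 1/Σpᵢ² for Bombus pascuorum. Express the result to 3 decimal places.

2.391

Convert percentages to proportions (divide by 100).
Σpᵢ² = 0.60² + 0.10² + 0.11² + 0.19² = 0.3600 + 0.0100 + 0.0121 + 0.0361 = 0.4182
B = 1 / 0.4182 = 2.39120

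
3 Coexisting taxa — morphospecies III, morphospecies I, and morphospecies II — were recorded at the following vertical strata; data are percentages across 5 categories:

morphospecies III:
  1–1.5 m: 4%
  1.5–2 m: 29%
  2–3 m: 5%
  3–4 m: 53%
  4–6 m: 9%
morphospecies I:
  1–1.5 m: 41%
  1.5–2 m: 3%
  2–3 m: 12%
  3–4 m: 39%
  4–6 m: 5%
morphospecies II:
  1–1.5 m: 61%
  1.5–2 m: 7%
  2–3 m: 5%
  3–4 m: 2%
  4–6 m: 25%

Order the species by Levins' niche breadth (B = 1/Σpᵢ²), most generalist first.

Convert percentages to proportions (divide by 100).
Σp_IIIᵢ² = 0.04² + 0.29² + 0.05² + 0.53² + 0.09² = 0.0016 + 0.0841 + 0.0025 + 0.2809 + 0.0081 = 0.3772
B_III = 1 / 0.3772 = 2.6511
Σp_Iᵢ² = 0.41² + 0.03² + 0.12² + 0.39² + 0.05² = 0.1681 + 0.0009 + 0.0144 + 0.1521 + 0.0025 = 0.3380
B_I = 1 / 0.3380 = 2.9586
Σp_IIᵢ² = 0.61² + 0.07² + 0.05² + 0.02² + 0.25² = 0.3721 + 0.0049 + 0.0025 + 0.0004 + 0.0625 = 0.4424
B_II = 1 / 0.4424 = 2.2604
Ranking by B (broadest → narrowest): morphospecies I (2.96) > morphospecies III (2.65) > morphospecies II (2.26)

morphospecies I > morphospecies III > morphospecies II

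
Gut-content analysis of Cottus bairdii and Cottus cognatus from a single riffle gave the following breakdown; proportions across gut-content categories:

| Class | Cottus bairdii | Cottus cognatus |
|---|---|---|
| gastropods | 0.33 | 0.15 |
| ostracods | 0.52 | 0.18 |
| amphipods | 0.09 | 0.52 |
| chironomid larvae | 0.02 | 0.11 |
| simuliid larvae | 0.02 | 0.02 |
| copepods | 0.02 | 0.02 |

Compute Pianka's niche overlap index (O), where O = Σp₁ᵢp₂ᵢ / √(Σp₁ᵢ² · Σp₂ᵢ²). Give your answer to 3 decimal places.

Σ p₁ᵢp₂ᵢ = 0.0495 + 0.0936 + 0.0468 + 0.0022 + 0.0004 + 0.0004 = 0.1929
Σp_1ᵢ² = 0.33² + 0.52² + 0.09² + 0.02² + 0.02² + 0.02² = 0.1089 + 0.2704 + 0.0081 + 0.0004 + 0.0004 + 0.0004 = 0.3886
Σp_2ᵢ² = 0.15² + 0.18² + 0.52² + 0.11² + 0.02² + 0.02² = 0.0225 + 0.0324 + 0.2704 + 0.0121 + 0.0004 + 0.0004 = 0.3382
O = 0.1929 / √(0.3886 × 0.3382) = 0.1929 / 0.362525 = 0.53210

0.532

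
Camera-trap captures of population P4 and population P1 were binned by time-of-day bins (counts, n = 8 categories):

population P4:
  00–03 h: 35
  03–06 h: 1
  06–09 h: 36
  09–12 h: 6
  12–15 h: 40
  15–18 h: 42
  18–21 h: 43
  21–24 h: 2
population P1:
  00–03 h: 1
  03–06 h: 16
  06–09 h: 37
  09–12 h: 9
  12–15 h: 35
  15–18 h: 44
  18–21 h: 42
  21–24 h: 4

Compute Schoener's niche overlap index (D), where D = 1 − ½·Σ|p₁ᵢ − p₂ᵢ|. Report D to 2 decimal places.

Proportions for population P4 (n=205): 35/205=0.1707, 1/205=0.0049, 36/205=0.1756, 6/205=0.0293, 40/205=0.1951, 42/205=0.2049, 43/205=0.2098, 2/205=0.0098
Proportions for population P1 (n=188): 1/188=0.0053, 16/188=0.0851, 37/188=0.1968, 9/188=0.0479, 35/188=0.1862, 44/188=0.2340, 42/188=0.2234, 4/188=0.0213
Σ|p₁ᵢ − p₂ᵢ| = 0.1654 + 0.0802 + 0.0212 + 0.0186 + 0.0089 + 0.0291 + 0.0136 + 0.0115 = 0.3485
D = 1 − ½ × 0.3485 = 1 − 0.17425 = 0.82575

0.83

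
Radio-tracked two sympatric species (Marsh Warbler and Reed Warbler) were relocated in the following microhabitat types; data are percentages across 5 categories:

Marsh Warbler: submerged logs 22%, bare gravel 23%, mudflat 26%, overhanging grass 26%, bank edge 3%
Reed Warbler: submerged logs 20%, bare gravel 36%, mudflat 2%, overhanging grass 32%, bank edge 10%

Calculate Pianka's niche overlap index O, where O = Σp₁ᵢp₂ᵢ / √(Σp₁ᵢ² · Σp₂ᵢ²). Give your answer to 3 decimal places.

0.843

Convert percentages to proportions (divide by 100).
Σ p₁ᵢp₂ᵢ = 0.0440 + 0.0828 + 0.0052 + 0.0832 + 0.0030 = 0.2182
Σp_1ᵢ² = 0.22² + 0.23² + 0.26² + 0.26² + 0.03² = 0.0484 + 0.0529 + 0.0676 + 0.0676 + 0.0009 = 0.2374
Σp_2ᵢ² = 0.20² + 0.36² + 0.02² + 0.32² + 0.10² = 0.0400 + 0.1296 + 0.0004 + 0.1024 + 0.0100 = 0.2824
O = 0.2182 / √(0.2374 × 0.2824) = 0.2182 / 0.258924 = 0.84272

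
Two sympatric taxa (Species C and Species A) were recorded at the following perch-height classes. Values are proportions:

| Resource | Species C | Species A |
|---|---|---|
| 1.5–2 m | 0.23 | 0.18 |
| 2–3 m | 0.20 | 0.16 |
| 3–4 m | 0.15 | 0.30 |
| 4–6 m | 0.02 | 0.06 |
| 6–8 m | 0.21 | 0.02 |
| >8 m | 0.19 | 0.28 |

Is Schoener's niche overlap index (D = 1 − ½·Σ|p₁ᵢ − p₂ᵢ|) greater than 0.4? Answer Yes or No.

Yes

Σ|p₁ᵢ − p₂ᵢ| = 0.05 + 0.04 + 0.15 + 0.04 + 0.19 + 0.09 = 0.56
D = 1 − ½ × 0.56 = 1 − 0.280 = 0.7200
D = 0.7200 > 0.4 → Yes.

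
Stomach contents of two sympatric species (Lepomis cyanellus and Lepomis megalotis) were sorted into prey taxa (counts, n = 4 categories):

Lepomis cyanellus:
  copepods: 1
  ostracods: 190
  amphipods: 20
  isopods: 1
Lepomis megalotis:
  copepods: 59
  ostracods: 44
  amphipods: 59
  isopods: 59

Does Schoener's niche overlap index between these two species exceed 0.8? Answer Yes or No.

Proportions for Lepomis cyanellus (n=212): 1/212=0.0047, 190/212=0.8962, 20/212=0.0943, 1/212=0.0047
Proportions for Lepomis megalotis (n=221): 59/221=0.2670, 44/221=0.1991, 59/221=0.2670, 59/221=0.2670
Σ|p₁ᵢ − p₂ᵢ| = 0.2623 + 0.6971 + 0.1727 + 0.2623 = 1.3944
D = 1 − ½ × 1.3944 = 1 − 0.69720 = 0.30280
D = 0.30280 < 0.8 → No.

No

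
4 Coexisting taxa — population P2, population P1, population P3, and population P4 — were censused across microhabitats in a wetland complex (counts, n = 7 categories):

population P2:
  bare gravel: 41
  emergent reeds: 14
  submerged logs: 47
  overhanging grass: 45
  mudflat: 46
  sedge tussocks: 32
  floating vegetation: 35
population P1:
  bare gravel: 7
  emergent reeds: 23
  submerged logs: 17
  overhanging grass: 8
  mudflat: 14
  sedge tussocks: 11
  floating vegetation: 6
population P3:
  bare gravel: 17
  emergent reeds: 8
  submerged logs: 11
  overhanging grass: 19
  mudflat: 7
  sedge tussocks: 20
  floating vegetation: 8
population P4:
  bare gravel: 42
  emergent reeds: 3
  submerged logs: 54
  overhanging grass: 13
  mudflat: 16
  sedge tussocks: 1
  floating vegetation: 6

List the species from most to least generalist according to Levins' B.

Proportions for population P2 (n=260): 41/260=0.1577, 14/260=0.0538, 47/260=0.1808, 45/260=0.1731, 46/260=0.1769, 32/260=0.1231, 35/260=0.1346
Proportions for population P1 (n=86): 7/86=0.0814, 23/86=0.2674, 17/86=0.1977, 8/86=0.0930, 14/86=0.1628, 11/86=0.1279, 6/86=0.0698
Proportions for population P3 (n=90): 17/90=0.1889, 8/90=0.0889, 11/90=0.1222, 19/90=0.2111, 7/90=0.0778, 20/90=0.2222, 8/90=0.0889
Proportions for population P4 (n=135): 42/135=0.3111, 3/135=0.0222, 54/135=0.4000, 13/135=0.0963, 16/135=0.1185, 1/135=0.0074, 6/135=0.0444
Σp_P2ᵢ² = 0.1577² + 0.0538² + 0.1808² + 0.1731² + 0.1769² + 0.1231² + 0.1346² = 0.024869 + 0.002894 + 0.032689 + 0.029964 + 0.031294 + 0.015154 + 0.018117 = 0.154981
B_P2 = 1 / 0.154981 = 6.4524
Σp_P1ᵢ² = 0.0814² + 0.2674² + 0.1977² + 0.0930² + 0.1628² + 0.1279² + 0.0698² = 0.006626 + 0.071503 + 0.039085 + 0.008649 + 0.026504 + 0.016358 + 0.004872 = 0.173597
B_P1 = 1 / 0.173597 = 5.7605
Σp_P3ᵢ² = 0.1889² + 0.0889² + 0.1222² + 0.2111² + 0.0778² + 0.2222² + 0.0889² = 0.035683 + 0.007903 + 0.014933 + 0.044563 + 0.006053 + 0.049373 + 0.007903 = 0.166411
B_P3 = 1 / 0.166411 = 6.0092
Σp_P4ᵢ² = 0.3111² + 0.0222² + 0.4000² + 0.0963² + 0.1185² + 0.0074² + 0.0444² = 0.096783 + 0.000493 + 0.160000 + 0.009274 + 0.014042 + 0.000055 + 0.001971 = 0.282618
B_P4 = 1 / 0.282618 = 3.5383
Ranking by B (broadest → narrowest): population P2 (6.45) > population P3 (6.01) > population P1 (5.76) > population P4 (3.54)

population P2 > population P3 > population P1 > population P4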